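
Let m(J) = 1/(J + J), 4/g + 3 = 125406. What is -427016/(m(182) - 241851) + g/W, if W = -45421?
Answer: 885340128402986260/501434122017211869 ≈ 1.7656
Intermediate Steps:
g = 4/125403 (g = 4/(-3 + 125406) = 4/125403 ≈ 3.1897e-5)
m(J) = 1/(2*J)
-427016/(m(182) - 241851) + g/W = -427016/((½)/182 - 241851) + (4/125403)/(-45421) = -427016/((½)*(1/182) - 241851) + (4/125403)*(-1/45421) = -427016/(1/364 - 241851) - 4/5695929663 = -427016/(-88033763/364) - 4/5695929663 = -427016*(-364/88033763) - 4/5695929663 = 155433824/88033763 - 4/5695929663 = 885340128402986260/501434122017211869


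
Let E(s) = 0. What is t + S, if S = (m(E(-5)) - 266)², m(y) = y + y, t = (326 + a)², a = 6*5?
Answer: 197492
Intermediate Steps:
a = 30
t = 126736 (t = (326 + 30)² = 356² = 126736)
m(y) = 2*y
S = 70756 (S = (2*0 - 266)² = (0 - 266)² = (-266)² = 70756)
t + S = 126736 + 70756 = 197492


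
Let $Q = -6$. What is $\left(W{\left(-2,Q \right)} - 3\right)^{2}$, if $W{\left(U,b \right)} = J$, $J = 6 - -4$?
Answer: $49$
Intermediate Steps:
$J = 10$ ($J = 6 + 4 = 10$)
$W{\left(U,b \right)} = 10$
$\left(W{\left(-2,Q \right)} - 3\right)^{2} = \left(10 - 3\right)^{2} = 7^{2} = 49$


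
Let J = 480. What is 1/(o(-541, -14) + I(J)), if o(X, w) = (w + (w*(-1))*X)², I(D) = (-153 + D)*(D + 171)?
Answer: 1/57790621 ≈ 1.7304e-8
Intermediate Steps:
I(D) = (-153 + D)*(171 + D)
o(X, w) = (w - X*w)² (o(X, w) = (w + (-w)*X)² = (w - X*w)²)
1/(o(-541, -14) + I(J)) = 1/((-14)²*(-1 - 541)² + (-26163 + 480² + 18*480)) = 1/(196*(-542)² + (-26163 + 230400 + 8640)) = 1/(196*293764 + 212877) = 1/(57577744 + 212877) = 1/57790621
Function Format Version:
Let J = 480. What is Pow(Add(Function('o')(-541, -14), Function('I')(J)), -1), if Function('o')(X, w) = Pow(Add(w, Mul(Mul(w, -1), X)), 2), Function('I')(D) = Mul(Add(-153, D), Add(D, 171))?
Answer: Rational(1, 57790621) ≈ 1.7304e-8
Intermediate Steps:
Function('I')(D) = Mul(Add(-153, D), Add(171, D))
Function('o')(X, w) = Pow(Add(w, Mul(-1, X, w)), 2) (Function('o')(X, w) = Pow(Add(w, Mul(Mul(-1, w), X)), 2) = Pow(Add(w, Mul(-1, X, w)), 2))
Pow(Add(Function('o')(-541, -14), Function('I')(J)), -1) = Pow(Add(Mul(Pow(-14, 2), Pow(Add(-1, -541), 2)), Add(-26163, Pow(480, 2), Mul(18, 480))), -1) = Pow(Add(Mul(196, Pow(-542, 2)), Add(-26163, 230400, 8640)), -1) = Pow(Add(Mul(196, 293764), 212877), -1) = Pow(Add(57577744, 212877), -1) = Pow(57790621, -1) = Rational(1, 57790621)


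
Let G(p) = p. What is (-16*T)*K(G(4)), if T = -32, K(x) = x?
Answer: 2048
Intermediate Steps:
(-16*T)*K(G(4)) = -16*(-32)*4 = 512*4 = 2048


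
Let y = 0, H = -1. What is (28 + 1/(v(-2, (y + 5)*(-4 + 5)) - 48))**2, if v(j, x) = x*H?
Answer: 2199289/2809 ≈ 782.94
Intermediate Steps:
v(j, x) = -x (v(j, x) = x*(-1) = -x)
(28 + 1/(v(-2, (y + 5)*(-4 + 5)) - 48))**2 = (28 + 1/(-(0 + 5)*(-4 + 5) - 48))**2 = (28 + 1/(-5 - 48))**2 = (28 + 1/(-53))**2 = (28 - 1/53)**2 = (1483/53)**2 = 2199289/2809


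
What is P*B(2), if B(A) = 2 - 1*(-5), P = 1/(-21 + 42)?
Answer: ⅓ ≈ 0.33333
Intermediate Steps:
P = 1/21 ≈ 0.047619
B(A) = 7 (B(A) = 2 + 5 = 7)
P*B(2) = (1/21)*7 = ⅓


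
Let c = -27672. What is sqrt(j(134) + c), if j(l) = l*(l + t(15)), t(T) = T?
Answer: I*sqrt(7706) ≈ 87.784*I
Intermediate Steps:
j(l) = l*(15 + l) (j(l) = l*(l + 15) = l*(15 + l))
sqrt(j(134) + c) = sqrt(134*(15 + 134) - 27672) = sqrt(134*149 - 27672) = sqrt(19966 - 27672) = sqrt(-7706) = I*sqrt(7706)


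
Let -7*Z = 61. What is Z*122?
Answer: -7442/7 ≈ -1063.1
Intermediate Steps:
Z = -61/7 (Z = -1/7*61 = -61/7 ≈ -8.7143)
Z*122 = -61/7*122 = -7442/7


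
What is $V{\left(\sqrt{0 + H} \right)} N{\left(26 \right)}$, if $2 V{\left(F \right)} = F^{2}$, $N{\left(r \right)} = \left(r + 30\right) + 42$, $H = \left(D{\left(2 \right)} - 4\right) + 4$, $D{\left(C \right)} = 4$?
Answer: $196$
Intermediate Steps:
$H = 4$ ($H = \left(4 - 4\right) + 4 = 0 + 4 = 4$)
$N{\left(r \right)} = 72 + r$ ($N{\left(r \right)} = \left(30 + r\right) + 42 = 72 + r$)
$V{\left(F \right)} = \frac{F^{2}}{2}$
$V{\left(\sqrt{0 + H} \right)} N{\left(26 \right)} = \frac{\left(\sqrt{0 + 4}\right)^{2}}{2} \left(72 + 26\right) = \frac{\left(\sqrt{4}\right)^{2}}{2} \cdot 98 = \frac{2^{2}}{2} \cdot 98 = \frac{1}{2} \cdot 4 \cdot 98 = 2 \cdot 98 = 196$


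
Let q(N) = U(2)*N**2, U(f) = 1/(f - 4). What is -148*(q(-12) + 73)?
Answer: -148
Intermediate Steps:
U(f) = 1/(-4 + f)
q(N) = -N**2/2 (q(N) = N**2/(-4 + 2) = N**2/(-2) = -N**2/2)
-148*(q(-12) + 73) = -148*(-1/2*(-12)**2 + 73) = -148*(-1/2*144 + 73) = -148*(-72 + 73) = -148*1 = -148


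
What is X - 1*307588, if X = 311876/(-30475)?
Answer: -9374056176/30475 ≈ -3.0760e+5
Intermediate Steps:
X = -311876/30475 (X = 311876*(-1/30475) = -311876/30475 ≈ -10.234)
X - 1*307588 = -311876/30475 - 1*307588 = -311876/30475 - 307588 = -9374056176/30475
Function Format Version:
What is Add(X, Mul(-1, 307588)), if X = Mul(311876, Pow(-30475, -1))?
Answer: Rational(-9374056176, 30475) ≈ -3.0760e+5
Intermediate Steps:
X = Rational(-311876, 30475) (X = Mul(311876, Rational(-1, 30475)) = Rational(-311876, 30475) ≈ -10.234)
Add(X, Mul(-1, 307588)) = Add(Rational(-311876, 30475), Mul(-1, 307588)) = Add(Rational(-311876, 30475), -307588) = Rational(-9374056176, 30475)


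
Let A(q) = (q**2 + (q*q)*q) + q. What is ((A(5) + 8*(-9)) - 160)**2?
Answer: 5929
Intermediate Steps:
A(q) = q + q**2 + q**3 (A(q) = (q**2 + q**2*q) + q = (q**2 + q**3) + q = q + q**2 + q**3)
((A(5) + 8*(-9)) - 160)**2 = ((5*(1 + 5 + 5**2) + 8*(-9)) - 160)**2 = ((5*(1 + 5 + 25) - 72) - 160)**2 = ((5*31 - 72) - 160)**2 = ((155 - 72) - 160)**2 = (83 - 160)**2 = (-77)**2 = 5929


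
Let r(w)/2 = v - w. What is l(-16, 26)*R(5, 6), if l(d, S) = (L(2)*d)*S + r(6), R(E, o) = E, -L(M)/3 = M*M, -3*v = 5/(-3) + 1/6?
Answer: 24905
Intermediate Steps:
v = ½ (v = -(5/(-3) + 1/6)/3 = -(5*(-⅓) + 1*(⅙))/3 = -(-5/3 + ⅙)/3 = -⅓*(-3/2) = ½ ≈ 0.50000)
L(M) = -3*M² (L(M) = -3*M*M = -3*M²)
r(w) = 1 - 2*w (r(w) = 2*(½ - w) = 1 - 2*w)
l(d, S) = -11 - 12*S*d (l(d, S) = ((-3*2²)*d)*S + (1 - 2*6) = ((-3*4)*d)*S + (1 - 12) = (-12*d)*S - 11 = -12*S*d - 11 = -11 - 12*S*d)
l(-16, 26)*R(5, 6) = (-11 - 12*26*(-16))*5 = (-11 + 4992)*5 = 4981*5 = 24905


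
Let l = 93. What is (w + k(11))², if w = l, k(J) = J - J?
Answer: 8649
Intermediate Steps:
k(J) = 0
w = 93
(w + k(11))² = (93 + 0)² = 93² = 8649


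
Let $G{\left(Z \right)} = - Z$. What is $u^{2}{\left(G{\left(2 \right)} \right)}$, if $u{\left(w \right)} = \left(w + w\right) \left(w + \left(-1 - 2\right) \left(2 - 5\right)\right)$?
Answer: $784$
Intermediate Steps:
$u{\left(w \right)} = 2 w \left(9 + w\right)$ ($u{\left(w \right)} = 2 w \left(w - -9\right) = 2 w \left(w + 9\right) = 2 w \left(9 + w\right)$)
$u^{2}{\left(G{\left(2 \right)} \right)} = \left(2 \left(\left(-1\right) 2\right) \left(9 - 2\right)\right)^{2} = \left(2 \left(-2\right) \left(9 - 2\right)\right)^{2} = \left(2 \left(-2\right) 7\right)^{2} = \left(-28\right)^{2} = 784$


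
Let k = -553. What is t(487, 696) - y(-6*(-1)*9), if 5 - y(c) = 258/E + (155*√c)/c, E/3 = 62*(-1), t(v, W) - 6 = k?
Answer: -17155/31 + 155*√6/18 ≈ -532.29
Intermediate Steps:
t(v, W) = -547 (t(v, W) = 6 - 553 = -547)
E = -186 (E = 3*(62*(-1)) = 3*(-62) = -186)
y(c) = 198/31 - 155/√c (y(c) = 5 - (258/(-186) + (155*√c)/c) = 5 - (258*(-1/186) + 155/√c) = 5 - (-43/31 + 155/√c) = 5 + (43/31 - 155/√c) = 198/31 - 155/√c)
t(487, 696) - y(-6*(-1)*9) = -547 - (198/31 - 155*(√6/6)/3) = -547 - (198/31 - 155*√6/18) = -547 + (-198/31 + 155*√6/18) = -17155/31 + 155*√6/18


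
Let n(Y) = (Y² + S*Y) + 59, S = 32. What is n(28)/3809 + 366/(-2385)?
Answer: 917807/3028155 ≈ 0.30309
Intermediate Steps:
n(Y) = 59 + Y² + 32*Y (n(Y) = (Y² + 32*Y) + 59 = 59 + Y² + 32*Y)
n(28)/3809 + 366/(-2385) = (59 + 28² + 32*28)/3809 + 366/(-2385) = (59 + 784 + 896)*(1/3809) + 366*(-1/2385) = 1739*(1/3809) - 122/795 = 1739/3809 - 122/795 = 917807/3028155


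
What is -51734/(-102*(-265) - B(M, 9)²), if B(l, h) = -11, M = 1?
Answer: -51734/26909 ≈ -1.9226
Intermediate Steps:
-51734/(-102*(-265) - B(M, 9)²) = -51734/(-102*(-265) - 1*(-11)²) = -51734/(27030 - 1*121) = -51734/(27030 - 121) = -51734/26909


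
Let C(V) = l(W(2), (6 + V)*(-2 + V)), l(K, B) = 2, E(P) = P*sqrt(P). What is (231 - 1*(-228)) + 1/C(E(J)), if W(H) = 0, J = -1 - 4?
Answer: 919/2 ≈ 459.50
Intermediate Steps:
J = -5
E(P) = P**(3/2)
C(V) = 2
(231 - 1*(-228)) + 1/C(E(J)) = (231 - 1*(-228)) + 1/2 = (231 + 228) + 1/2 = 459 + 1/2 = 919/2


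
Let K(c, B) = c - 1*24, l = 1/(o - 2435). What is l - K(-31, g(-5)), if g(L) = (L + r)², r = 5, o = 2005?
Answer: 23649/430 ≈ 54.998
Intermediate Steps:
l = -1/430 (l = 1/(2005 - 2435) = 1/(-430) = -1/430 ≈ -0.0023256)
g(L) = (5 + L)² (g(L) = (L + 5)² = (5 + L)²)
K(c, B) = -24 + c (K(c, B) = c - 24 = -24 + c)
l - K(-31, g(-5)) = -1/430 - (-24 - 31) = -1/430 - 1*(-55) = -1/430 + 55 = 23649/430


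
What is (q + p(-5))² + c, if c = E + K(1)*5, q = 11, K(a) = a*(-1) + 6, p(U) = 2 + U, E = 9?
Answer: 98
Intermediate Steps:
K(a) = 6 - a (K(a) = -a + 6 = 6 - a)
c = 34 (c = 9 + (6 - 1*1)*5 = 9 + (6 - 1)*5 = 9 + 5*5 = 9 + 25 = 34)
(q + p(-5))² + c = (11 + (2 - 5))² + 34 = (11 - 3)² + 34 = 8² + 34 = 64 + 34 = 98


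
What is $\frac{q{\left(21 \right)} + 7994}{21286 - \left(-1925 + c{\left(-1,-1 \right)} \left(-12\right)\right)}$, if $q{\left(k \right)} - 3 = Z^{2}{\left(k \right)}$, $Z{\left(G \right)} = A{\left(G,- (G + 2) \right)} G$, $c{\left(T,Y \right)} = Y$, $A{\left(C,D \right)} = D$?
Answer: $\frac{241286}{23199} \approx 10.401$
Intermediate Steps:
$Z{\left(G \right)} = G \left(-2 - G\right)$ ($Z{\left(G \right)} = - (G + 2) G = - (2 + G) G = \left(-2 - G\right) G = G \left(-2 - G\right)$)
$q{\left(k \right)} = 3 + k^{2} \left(2 + k\right)^{2}$ ($q{\left(k \right)} = 3 + \left(- k \left(2 + k\right)\right)^{2} = 3 + k^{2} \left(2 + k\right)^{2}$)
$\frac{q{\left(21 \right)} + 7994}{21286 - \left(-1925 + c{\left(-1,-1 \right)} \left(-12\right)\right)} = \frac{\left(3 + 21^{2} \left(2 + 21\right)^{2}\right) + 7994}{21286 + \left(1885 - \left(-40 - -12\right)\right)} = \frac{\left(3 + 441 \cdot 23^{2}\right) + 7994}{21286 + \left(1885 - \left(-40 + 12\right)\right)} = \frac{\left(3 + 441 \cdot 529\right) + 7994}{21286 + \left(1885 - -28\right)} = \frac{\left(3 + 233289\right) + 7994}{21286 + \left(1885 + 28\right)} = \frac{233292 + 7994}{21286 + 1913} = \frac{241286}{23199}$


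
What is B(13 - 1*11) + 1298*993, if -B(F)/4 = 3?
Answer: 1288902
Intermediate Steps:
B(F) = -12 (B(F) = -4*3 = -12)
B(13 - 1*11) + 1298*993 = -12 + 1298*993 = -12 + 1288914 = 1288902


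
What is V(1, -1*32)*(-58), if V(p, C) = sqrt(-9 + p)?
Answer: -116*I*sqrt(2) ≈ -164.05*I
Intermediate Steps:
V(1, -1*32)*(-58) = sqrt(-9 + 1)*(-58) = sqrt(-8)*(-58) = (2*I*sqrt(2))*(-58) = -116*I*sqrt(2)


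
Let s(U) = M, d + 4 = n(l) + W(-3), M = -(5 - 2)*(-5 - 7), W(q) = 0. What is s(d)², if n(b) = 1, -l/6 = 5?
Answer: 1296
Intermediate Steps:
l = -30 (l = -6*5 = -30)
M = 36 (M = -3*(-12) = -1*(-36) = 36)
d = -3 (d = -4 + (1 + 0) = -4 + 1 = -3)
s(U) = 36
s(d)² = 36² = 1296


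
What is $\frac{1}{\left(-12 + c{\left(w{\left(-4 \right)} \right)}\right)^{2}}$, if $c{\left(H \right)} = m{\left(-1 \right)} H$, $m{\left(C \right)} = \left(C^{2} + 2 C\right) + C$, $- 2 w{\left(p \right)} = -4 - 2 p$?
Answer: $\frac{1}{64} \approx 0.015625$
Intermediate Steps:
$w{\left(p \right)} = 2 + p$ ($w{\left(p \right)} = - \frac{-4 - 2 p}{2} = 2 + p$)
$m{\left(C \right)} = C^{2} + 3 C$
$c{\left(H \right)} = - 2 H$ ($c{\left(H \right)} = - (3 - 1) H = \left(-1\right) 2 H = - 2 H$)
$\frac{1}{\left(-12 + c{\left(w{\left(-4 \right)} \right)}\right)^{2}} = \frac{1}{\left(-12 - 2 \left(2 - 4\right)\right)^{2}} = \frac{1}{\left(-12 - -4\right)^{2}} = \frac{1}{\left(-12 + 4\right)^{2}} = \frac{1}{\left(-8\right)^{2}} = \frac{1}{64}$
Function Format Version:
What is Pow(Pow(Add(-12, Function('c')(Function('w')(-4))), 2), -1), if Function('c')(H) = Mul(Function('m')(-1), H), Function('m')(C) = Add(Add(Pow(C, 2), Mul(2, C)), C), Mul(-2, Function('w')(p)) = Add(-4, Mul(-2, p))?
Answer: Rational(1, 64) ≈ 0.015625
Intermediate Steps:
Function('w')(p) = Add(2, p) (Function('w')(p) = Mul(Rational(-1, 2), Add(-4, Mul(-2, p))) = Add(2, p))
Function('m')(C) = Add(Pow(C, 2), Mul(3, C))
Function('c')(H) = Mul(-2, H) (Function('c')(H) = Mul(Mul(-1, Add(3, -1)), H) = Mul(Mul(-1, 2), H) = Mul(-2, H))
Pow(Pow(Add(-12, Function('c')(Function('w')(-4))), 2), -1) = Pow(Pow(Add(-12, Mul(-2, Add(2, -4))), 2), -1) = Pow(Pow(Add(-12, Mul(-2, -2)), 2), -1) = Pow(Pow(Add(-12, 4), 2), -1) = Pow(Pow(-8, 2), -1) = Pow(64, -1) = Rational(1, 64)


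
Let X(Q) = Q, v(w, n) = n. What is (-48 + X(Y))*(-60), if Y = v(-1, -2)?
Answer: 3000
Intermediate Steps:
Y = -2
(-48 + X(Y))*(-60) = (-48 - 2)*(-60) = -50*(-60) = 3000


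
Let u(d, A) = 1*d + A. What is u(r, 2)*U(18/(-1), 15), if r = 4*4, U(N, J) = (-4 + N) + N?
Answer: -720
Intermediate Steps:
U(N, J) = -4 + 2*N
r = 16
u(d, A) = A + d (u(d, A) = d + A = A + d)
u(r, 2)*U(18/(-1), 15) = (2 + 16)*(-4 + 2*(18/(-1))) = 18*(-4 + 2*(18*(-1))) = 18*(-4 + 2*(-18)) = 18*(-4 - 36) = 18*(-40) = -720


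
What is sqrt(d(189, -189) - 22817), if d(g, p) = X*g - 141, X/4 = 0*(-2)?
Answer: I*sqrt(22958) ≈ 151.52*I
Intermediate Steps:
X = 0 (X = 4*(0*(-2)) = 4*0 = 0)
d(g, p) = -141 (d(g, p) = 0*g - 141 = 0 - 141 = -141)
sqrt(d(189, -189) - 22817) = sqrt(-141 - 22817) = sqrt(-22958) = I*sqrt(22958)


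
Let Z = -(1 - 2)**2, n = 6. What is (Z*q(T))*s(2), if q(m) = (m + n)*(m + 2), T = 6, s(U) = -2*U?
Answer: 384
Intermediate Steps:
Z = -1 (Z = -1*(-1)**2 = -1*1 = -1)
q(m) = (2 + m)*(6 + m) (q(m) = (m + 6)*(m + 2) = (6 + m)*(2 + m) = (2 + m)*(6 + m))
(Z*q(T))*s(2) = (-(12 + 6**2 + 8*6))*(-2*2) = -(12 + 36 + 48)*(-4) = -1*96*(-4) = -96*(-4) = 384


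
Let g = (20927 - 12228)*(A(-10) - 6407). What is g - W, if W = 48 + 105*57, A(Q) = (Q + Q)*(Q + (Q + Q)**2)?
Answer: -123592726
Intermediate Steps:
A(Q) = 2*Q*(Q + 4*Q**2) (A(Q) = (2*Q)*(Q + (2*Q)**2) = (2*Q)*(Q + 4*Q**2) = 2*Q*(Q + 4*Q**2))
W = 6033 (W = 48 + 5985 = 6033)
g = -123586693 (g = (20927 - 12228)*((-10)**2*(2 + 8*(-10)) - 6407) = 8699*(100*(2 - 80) - 6407) = 8699*(100*(-78) - 6407) = 8699*(-7800 - 6407) = 8699*(-14207) = -123586693)
g - W = -123586693 - 1*6033 = -123586693 - 6033 = -123592726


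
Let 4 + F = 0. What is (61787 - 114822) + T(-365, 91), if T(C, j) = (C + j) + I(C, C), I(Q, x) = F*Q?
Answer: -51849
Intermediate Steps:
F = -4 (F = -4 + 0 = -4)
I(Q, x) = -4*Q
T(C, j) = j - 3*C (T(C, j) = (C + j) - 4*C = j - 3*C)
(61787 - 114822) + T(-365, 91) = (61787 - 114822) + (91 - 3*(-365)) = -53035 + (91 + 1095) = -53035 + 1186 = -51849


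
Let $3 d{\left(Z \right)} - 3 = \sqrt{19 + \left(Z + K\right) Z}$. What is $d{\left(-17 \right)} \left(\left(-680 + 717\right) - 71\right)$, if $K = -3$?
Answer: $-34 - \frac{34 \sqrt{359}}{3} \approx -248.74$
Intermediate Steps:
$d{\left(Z \right)} = 1 + \frac{\sqrt{19 + Z \left(-3 + Z\right)}}{3}$ ($d{\left(Z \right)} = 1 + \frac{\sqrt{19 + \left(Z - 3\right) Z}}{3} = 1 + \frac{\sqrt{19 + \left(-3 + Z\right) Z}}{3} = 1 + \frac{\sqrt{19 + Z \left(-3 + Z\right)}}{3}$)
$d{\left(-17 \right)} \left(\left(-680 + 717\right) - 71\right) = \left(1 + \frac{\sqrt{19 + \left(-17\right)^{2} - -51}}{3}\right) \left(\left(-680 + 717\right) - 71\right) = \left(1 + \frac{\sqrt{19 + 289 + 51}}{3}\right) \left(37 - 71\right) = \left(1 + \frac{\sqrt{359}}{3}\right) \left(-34\right) = -34 - \frac{34 \sqrt{359}}{3}$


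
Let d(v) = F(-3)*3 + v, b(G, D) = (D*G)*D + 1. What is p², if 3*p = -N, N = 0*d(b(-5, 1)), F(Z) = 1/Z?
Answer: 0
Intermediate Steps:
b(G, D) = 1 + G*D² (b(G, D) = G*D² + 1 = 1 + G*D²)
d(v) = -1 + v (d(v) = 3/(-3) + v = -⅓*3 + v = -1 + v)
N = 0 (N = 0*(-1 + (1 - 5*1²)) = 0*(-1 + (1 - 5*1)) = 0*(-1 + (1 - 5)) = 0*(-1 - 4) = 0*(-5) = 0)
p = 0 (p = (-1*0)/3 = (⅓)*0 = 0)
p² = 0² = 0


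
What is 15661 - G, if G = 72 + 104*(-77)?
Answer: 23597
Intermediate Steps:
G = -7936 (G = 72 - 8008 = -7936)
15661 - G = 15661 - 1*(-7936) = 15661 + 7936 = 23597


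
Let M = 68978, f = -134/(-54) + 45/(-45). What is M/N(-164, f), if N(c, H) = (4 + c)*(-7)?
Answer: 4927/80 ≈ 61.588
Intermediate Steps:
f = 40/27 (f = -134*(-1/54) + 45*(-1/45) = 67/27 - 1 = 40/27 ≈ 1.4815)
N(c, H) = -28 - 7*c
M/N(-164, f) = 68978/(-28 - 7*(-164)) = 68978/(-28 + 1148) = 68978/1120 = 68978*(1/1120) = 4927/80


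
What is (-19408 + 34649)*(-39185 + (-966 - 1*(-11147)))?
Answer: -442049964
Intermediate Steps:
(-19408 + 34649)*(-39185 + (-966 - 1*(-11147))) = 15241*(-39185 + (-966 + 11147)) = 15241*(-39185 + 10181) = 15241*(-29004) = -442049964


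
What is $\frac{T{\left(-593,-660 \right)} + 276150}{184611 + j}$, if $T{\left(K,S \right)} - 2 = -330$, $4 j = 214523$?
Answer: $\frac{1103288}{952967} \approx 1.1577$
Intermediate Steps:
$j = \frac{214523}{4}$ ($j = \frac{1}{4} \cdot 214523 = \frac{214523}{4} \approx 53631.0$)
$T{\left(K,S \right)} = -328$ ($T{\left(K,S \right)} = 2 - 330 = -328$)
$\frac{T{\left(-593,-660 \right)} + 276150}{184611 + j} = \frac{-328 + 276150}{184611 + \frac{214523}{4}} = \frac{275822}{\frac{952967}{4}} = 275822 \cdot \frac{4}{952967} = \frac{1103288}{952967}$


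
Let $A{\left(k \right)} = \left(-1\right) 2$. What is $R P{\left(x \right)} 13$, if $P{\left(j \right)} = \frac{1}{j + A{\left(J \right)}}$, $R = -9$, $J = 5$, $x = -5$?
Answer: $\frac{117}{7} \approx 16.714$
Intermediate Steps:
$A{\left(k \right)} = -2$
$P{\left(j \right)} = \frac{1}{-2 + j}$ ($P{\left(j \right)} = \frac{1}{j - 2} = \frac{1}{-2 + j}$)
$R P{\left(x \right)} 13 = - \frac{9}{-2 - 5} \cdot 13 = - \frac{9}{-7} \cdot 13 = \left(-9\right) \left(- \frac{1}{7}\right) 13 = \frac{9}{7} \cdot 13 = \frac{117}{7}$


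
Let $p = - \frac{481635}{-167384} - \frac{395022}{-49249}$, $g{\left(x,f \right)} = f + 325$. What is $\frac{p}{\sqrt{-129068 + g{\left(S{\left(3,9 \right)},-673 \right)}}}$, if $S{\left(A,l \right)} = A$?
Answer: $- \frac{12834343509 i \sqrt{32354}}{76202864230304} \approx - 0.030295 i$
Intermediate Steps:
$g{\left(x,f \right)} = 325 + f$
$p = \frac{12834343509}{1177642088}$ ($p = \left(-481635\right) \left(- \frac{1}{167384}\right) - - \frac{395022}{49249} = \frac{68805}{23912} + \frac{395022}{49249} = \frac{12834343509}{1177642088} \approx 10.898$)
$\frac{p}{\sqrt{-129068 + g{\left(S{\left(3,9 \right)},-673 \right)}}} = \frac{12834343509}{1177642088 \sqrt{-129068 + \left(325 - 673\right)}} = \frac{12834343509}{1177642088 \sqrt{-129068 - 348}} = \frac{12834343509}{1177642088 \sqrt{-129416}} = \frac{12834343509}{1177642088 \cdot 2 i \sqrt{32354}} = \frac{12834343509 \left(- \frac{i \sqrt{32354}}{64708}\right)}{1177642088} = - \frac{12834343509 i \sqrt{32354}}{76202864230304}$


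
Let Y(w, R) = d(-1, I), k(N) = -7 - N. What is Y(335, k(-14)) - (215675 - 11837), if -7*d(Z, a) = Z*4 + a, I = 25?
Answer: -203841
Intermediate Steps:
d(Z, a) = -4*Z/7 - a/7 (d(Z, a) = -(Z*4 + a)/7 = -(4*Z + a)/7 = -(a + 4*Z)/7 = -4*Z/7 - a/7)
Y(w, R) = -3 (Y(w, R) = -4/7*(-1) - ⅐*25 = 4/7 - 25/7 = -3)
Y(335, k(-14)) - (215675 - 11837) = -3 - (215675 - 11837) = -3 - 1*203838 = -3 - 203838 = -203841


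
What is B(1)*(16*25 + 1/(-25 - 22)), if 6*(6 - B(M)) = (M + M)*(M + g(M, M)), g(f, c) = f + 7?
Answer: 56397/47 ≈ 1199.9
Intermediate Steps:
g(f, c) = 7 + f
B(M) = 6 - M*(7 + 2*M)/3 (B(M) = 6 - (M + M)*(M + (7 + M))/6 = 6 - 2*M*(7 + 2*M)/6 = 6 - M*(7 + 2*M)/3)
B(1)*(16*25 + 1/(-25 - 22)) = (6 - 1/3*1**2 - 1/3*1*(7 + 1))*(16*25 + 1/(-25 - 22)) = (6 - 1/3*1 - 1/3*1*8)*(400 + 1/(-47)) = (6 - 1/3 - 8/3)*(400 - 1/47) = 3*(18799/47) = 56397/47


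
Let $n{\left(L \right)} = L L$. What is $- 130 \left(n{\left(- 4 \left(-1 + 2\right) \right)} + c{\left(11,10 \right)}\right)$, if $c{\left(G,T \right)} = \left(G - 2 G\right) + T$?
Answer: $-1950$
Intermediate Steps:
$c{\left(G,T \right)} = T - G$ ($c{\left(G,T \right)} = - G + T = T - G$)
$n{\left(L \right)} = L^{2}$
$- 130 \left(n{\left(- 4 \left(-1 + 2\right) \right)} + c{\left(11,10 \right)}\right) = - 130 \left(\left(- 4 \left(-1 + 2\right)\right)^{2} + \left(10 - 11\right)\right) = - 130 \left(\left(\left(-4\right) 1\right)^{2} + \left(10 - 11\right)\right) = - 130 \left(\left(-4\right)^{2} - 1\right) = - 130 \left(16 - 1\right) = \left(-130\right) 15 = -1950$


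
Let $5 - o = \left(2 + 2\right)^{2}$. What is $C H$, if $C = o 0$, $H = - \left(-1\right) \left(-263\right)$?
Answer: $0$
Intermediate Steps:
$o = -11$ ($o = 5 - \left(2 + 2\right)^{2} = 5 - 4^{2} = 5 - 16 = -11$)
$H = -263$ ($H = \left(-1\right) 263 = -263$)
$C = 0$ ($C = \left(-11\right) 0 = 0$)
$C H = 0 \left(-263\right) = 0$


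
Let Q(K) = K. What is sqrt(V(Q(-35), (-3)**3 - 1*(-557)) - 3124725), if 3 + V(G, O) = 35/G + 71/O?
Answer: 3*I*sqrt(97526259830)/530 ≈ 1767.7*I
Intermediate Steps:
V(G, O) = -3 + 35/G + 71/O (V(G, O) = -3 + (35/G + 71/O) = -3 + 35/G + 71/O)
sqrt(V(Q(-35), (-3)**3 - 1*(-557)) - 3124725) = sqrt((-3 + 35/(-35) + 71/((-3)**3 - 1*(-557))) - 3124725) = sqrt((-3 + 35*(-1/35) + 71/(-27 + 557)) - 3124725) = sqrt((-3 - 1 + 71/530) - 3124725) = sqrt(-2049/530 - 3124725) = sqrt(-1656106299/530) = 3*I*sqrt(97526259830)/530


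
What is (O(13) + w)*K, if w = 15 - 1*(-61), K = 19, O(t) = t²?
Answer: 4655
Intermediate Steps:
w = 76 (w = 15 + 61 = 76)
(O(13) + w)*K = (13² + 76)*19 = (169 + 76)*19 = 245*19 = 4655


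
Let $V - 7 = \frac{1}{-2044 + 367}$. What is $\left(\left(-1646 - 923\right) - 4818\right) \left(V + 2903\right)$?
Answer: $- \frac{36049069703}{1677} \approx -2.1496 \cdot 10^{7}$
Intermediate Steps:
$V = \frac{11738}{1677}$ ($V = 7 + \frac{1}{-2044 + 367} = 7 + \frac{1}{-1677} = 7 - \frac{1}{1677} = \frac{11738}{1677} \approx 6.9994$)
$\left(\left(-1646 - 923\right) - 4818\right) \left(V + 2903\right) = \left(\left(-1646 - 923\right) - 4818\right) \left(\frac{11738}{1677} + 2903\right) = \left(\left(-1646 - 923\right) - 4818\right) \frac{4880069}{1677} = \left(-2569 - 4818\right) \frac{4880069}{1677} = \left(-7387\right) \frac{4880069}{1677} = - \frac{36049069703}{1677}$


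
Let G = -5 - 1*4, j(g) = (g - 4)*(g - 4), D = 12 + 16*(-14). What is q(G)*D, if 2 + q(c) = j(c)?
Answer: -35404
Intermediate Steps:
D = -212 (D = 12 - 224 = -212)
j(g) = (-4 + g)² (j(g) = (-4 + g)*(-4 + g) = (-4 + g)²)
G = -9 (G = -5 - 4 = -9)
q(c) = -2 + (-4 + c)²
q(G)*D = (-2 + (-4 - 9)²)*(-212) = (-2 + (-13)²)*(-212) = (-2 + 169)*(-212) = 167*(-212) = -35404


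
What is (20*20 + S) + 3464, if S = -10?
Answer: 3854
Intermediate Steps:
(20*20 + S) + 3464 = (20*20 - 10) + 3464 = (400 - 10) + 3464 = 390 + 3464 = 3854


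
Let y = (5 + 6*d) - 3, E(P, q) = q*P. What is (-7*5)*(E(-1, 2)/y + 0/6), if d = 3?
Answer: 7/2 ≈ 3.5000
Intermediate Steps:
E(P, q) = P*q
y = 20 (y = (5 + 6*3) - 3 = (5 + 18) - 3 = 23 - 3 = 20)
(-7*5)*(E(-1, 2)/y + 0/6) = (-7*5)*(-1*2/20 + 0/6) = -35*(-2*1/20 + 0*(⅙)) = -35*(-⅒ + 0) = -35*(-⅒) = 7/2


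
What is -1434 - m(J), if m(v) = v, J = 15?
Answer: -1449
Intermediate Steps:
-1434 - m(J) = -1434 - 1*15 = -1434 - 15 = -1449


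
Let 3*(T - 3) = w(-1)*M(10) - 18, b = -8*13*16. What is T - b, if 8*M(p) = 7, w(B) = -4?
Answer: 9959/6 ≈ 1659.8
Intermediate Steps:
M(p) = 7/8 (M(p) = (⅛)*7 = 7/8)
b = -1664 (b = -104*16 = -1664)
T = -25/6 (T = 3 + (-4*7/8 - 18)/3 = 3 + (-7/2 - 18)/3 = 3 + (⅓)*(-43/2) = 3 - 43/6 = -25/6 ≈ -4.1667)
T - b = -25/6 - 1*(-1664) = -25/6 + 1664 = 9959/6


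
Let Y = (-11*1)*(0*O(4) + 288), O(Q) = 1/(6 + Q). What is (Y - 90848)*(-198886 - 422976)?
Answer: 58464977792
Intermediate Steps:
Y = -3168 (Y = (-11*1)*(0/(6 + 4) + 288) = -11*(0/10 + 288) = -11*(0*(⅒) + 288) = -11*(0 + 288) = -11*288 = -3168)
(Y - 90848)*(-198886 - 422976) = (-3168 - 90848)*(-198886 - 422976) = -94016*(-621862) = 58464977792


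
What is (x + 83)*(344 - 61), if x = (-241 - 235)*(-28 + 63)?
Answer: -4691291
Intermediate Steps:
x = -16660 (x = -476*35 = -16660)
(x + 83)*(344 - 61) = (-16660 + 83)*(344 - 61) = -16577*283 = -4691291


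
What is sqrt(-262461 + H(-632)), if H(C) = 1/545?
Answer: 2*I*sqrt(19489369495)/545 ≈ 512.31*I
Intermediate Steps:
H(C) = 1/545
sqrt(-262461 + H(-632)) = sqrt(-262461 + 1/545) = sqrt(-143041244/545) = 2*I*sqrt(19489369495)/545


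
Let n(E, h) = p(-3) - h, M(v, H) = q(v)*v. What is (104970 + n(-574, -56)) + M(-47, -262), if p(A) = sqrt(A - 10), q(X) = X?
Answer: 107235 + I*sqrt(13) ≈ 1.0724e+5 + 3.6056*I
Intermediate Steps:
p(A) = sqrt(-10 + A)
M(v, H) = v**2 (M(v, H) = v*v = v**2)
n(E, h) = -h + I*sqrt(13) (n(E, h) = sqrt(-10 - 3) - h = sqrt(-13) - h = I*sqrt(13) - h = -h + I*sqrt(13))
(104970 + n(-574, -56)) + M(-47, -262) = (104970 + (-1*(-56) + I*sqrt(13))) + (-47)**2 = (104970 + (56 + I*sqrt(13))) + 2209 = (105026 + I*sqrt(13)) + 2209 = 107235 + I*sqrt(13)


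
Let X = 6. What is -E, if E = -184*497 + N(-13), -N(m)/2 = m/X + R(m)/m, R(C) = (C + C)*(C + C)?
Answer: 274019/3 ≈ 91340.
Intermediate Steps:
R(C) = 4*C² (R(C) = (2*C)*(2*C) = 4*C²)
N(m) = -25*m/3 (N(m) = -2*(m/6 + (4*m²)/m) = -2*(m*(⅙) + 4*m) = -2*(m/6 + 4*m) = -25*m/3)
E = -274019/3 (E = -184*497 - 25/3*(-13) = -91448 + 325/3 = -274019/3 ≈ -91340.)
-E = -1*(-274019/3) = 274019/3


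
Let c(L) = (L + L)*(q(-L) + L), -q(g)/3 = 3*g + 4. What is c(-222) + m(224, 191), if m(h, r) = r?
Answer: 991199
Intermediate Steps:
q(g) = -12 - 9*g (q(g) = -3*(3*g + 4) = -3*(4 + 3*g) = -12 - 9*g)
c(L) = 2*L*(-12 + 10*L) (c(L) = (L + L)*((-12 - (-9)*L) + L) = (2*L)*((-12 + 9*L) + L) = (2*L)*(-12 + 10*L) = 2*L*(-12 + 10*L))
c(-222) + m(224, 191) = 4*(-222)*(-6 + 5*(-222)) + 191 = 4*(-222)*(-6 - 1110) + 191 = 4*(-222)*(-1116) + 191 = 991008 + 191 = 991199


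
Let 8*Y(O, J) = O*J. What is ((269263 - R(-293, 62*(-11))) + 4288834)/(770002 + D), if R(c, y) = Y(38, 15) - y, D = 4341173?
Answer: 729175/817788 ≈ 0.89164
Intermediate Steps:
Y(O, J) = J*O/8 (Y(O, J) = (O*J)/8 = (J*O)/8 = J*O/8)
R(c, y) = 285/4 - y (R(c, y) = (⅛)*15*38 - y = 285/4 - y)
((269263 - R(-293, 62*(-11))) + 4288834)/(770002 + D) = ((269263 - (285/4 - 62*(-11))) + 4288834)/(770002 + 4341173) = ((269263 - (285/4 - 1*(-682))) + 4288834)/5111175 = ((269263 - (285/4 + 682)) + 4288834)*(1/5111175) = ((269263 - 1*3013/4) + 4288834)*(1/5111175) = ((269263 - 3013/4) + 4288834)*(1/5111175) = (1074039/4 + 4288834)*(1/5111175) = (18229375/4)*(1/5111175) = 729175/817788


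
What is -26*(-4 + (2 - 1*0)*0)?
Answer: 104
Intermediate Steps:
-26*(-4 + (2 - 1*0)*0) = -26*(-4 + (2 + 0)*0) = -26*(-4 + 2*0) = -26*(-4 + 0) = -26*(-4) = 104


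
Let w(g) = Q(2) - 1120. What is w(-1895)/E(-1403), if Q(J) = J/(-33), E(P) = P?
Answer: 36962/46299 ≈ 0.79833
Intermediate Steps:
Q(J) = -J/33 (Q(J) = J*(-1/33) = -J/33)
w(g) = -36962/33 (w(g) = -1/33*2 - 1120 = -2/33 - 1120 = -36962/33)
w(-1895)/E(-1403) = -36962/33/(-1403) = -36962/33*(-1/1403) = 36962/46299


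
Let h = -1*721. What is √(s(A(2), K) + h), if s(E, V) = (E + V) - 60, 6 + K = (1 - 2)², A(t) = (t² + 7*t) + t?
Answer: I*√766 ≈ 27.677*I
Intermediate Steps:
A(t) = t² + 8*t
K = -5 (K = -6 + (1 - 2)² = -6 + (-1)² = -6 + 1 = -5)
s(E, V) = -60 + E + V
h = -721
√(s(A(2), K) + h) = √((-60 + 2*(8 + 2) - 5) - 721) = √((-60 + 2*10 - 5) - 721) = √((-60 + 20 - 5) - 721) = √(-45 - 721) = √(-766) = I*√766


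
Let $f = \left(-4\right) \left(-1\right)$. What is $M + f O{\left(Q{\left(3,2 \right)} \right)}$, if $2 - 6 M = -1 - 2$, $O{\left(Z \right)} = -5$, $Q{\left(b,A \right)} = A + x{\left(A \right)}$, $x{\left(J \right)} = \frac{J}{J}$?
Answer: $- \frac{115}{6} \approx -19.167$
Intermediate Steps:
$x{\left(J \right)} = 1$
$Q{\left(b,A \right)} = 1 + A$ ($Q{\left(b,A \right)} = A + 1 = 1 + A$)
$f = 4$
$M = \frac{5}{6}$ ($M = \frac{1}{3} - \frac{-1 - 2}{6} = \frac{1}{3} - - \frac{1}{2} = \frac{1}{3} + \frac{1}{2} = \frac{5}{6} \approx 0.83333$)
$M + f O{\left(Q{\left(3,2 \right)} \right)} = \frac{5}{6} + 4 \left(-5\right) = \frac{5}{6} - 20 = - \frac{115}{6}$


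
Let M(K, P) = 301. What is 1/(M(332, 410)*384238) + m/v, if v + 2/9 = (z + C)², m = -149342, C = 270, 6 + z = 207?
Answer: -155450196615197/230914230194746 ≈ -0.67319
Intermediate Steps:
z = 201 (z = -6 + 207 = 201)
v = 1996567/9 (v = -2/9 + (201 + 270)² = -2/9 + 471² = -2/9 + 221841 = 1996567/9 ≈ 2.2184e+5)
1/(M(332, 410)*384238) + m/v = 1/(301*384238) - 149342/1996567/9 = (1/301)*(1/384238) - 149342*9/1996567 = 1/115655638 - 1344078/1996567 = -155450196615197/230914230194746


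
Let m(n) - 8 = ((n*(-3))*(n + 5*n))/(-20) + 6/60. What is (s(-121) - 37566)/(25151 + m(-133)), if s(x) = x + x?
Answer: -47260/51349 ≈ -0.92037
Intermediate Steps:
s(x) = 2*x
m(n) = 81/10 + 9*n²/10 (m(n) = 8 + (((n*(-3))*(n + 5*n))/(-20) + 6/60) = 8 + (((-3*n)*(6*n))*(-1/20) + 6*(1/60)) = 8 + (-18*n²*(-1/20) + ⅒) = 8 + (9*n²/10 + ⅒) = 8 + (⅒ + 9*n²/10) = 81/10 + 9*n²/10)
(s(-121) - 37566)/(25151 + m(-133)) = (2*(-121) - 37566)/(25151 + (81/10 + (9/10)*(-133)²)) = (-242 - 37566)/(25151 + (81/10 + (9/10)*17689)) = -37808/(25151 + (81/10 + 159201/10)) = -37808/(25151 + 79641/5) = -37808/205396/5 = -37808*5/205396 = -47260/51349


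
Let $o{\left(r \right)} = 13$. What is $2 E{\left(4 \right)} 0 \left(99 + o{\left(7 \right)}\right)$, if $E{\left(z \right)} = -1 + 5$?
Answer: $0$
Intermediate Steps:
$E{\left(z \right)} = 4$
$2 E{\left(4 \right)} 0 \left(99 + o{\left(7 \right)}\right) = 2 \cdot 4 \cdot 0 \left(99 + 13\right) = 8 \cdot 0 \cdot 112 = 0 \cdot 112 = 0$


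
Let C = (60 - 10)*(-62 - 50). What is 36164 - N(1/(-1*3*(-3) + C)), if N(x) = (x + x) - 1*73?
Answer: 202601069/5591 ≈ 36237.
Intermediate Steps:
C = -5600 (C = 50*(-112) = -5600)
N(x) = -73 + 2*x (N(x) = 2*x - 73 = -73 + 2*x)
36164 - N(1/(-1*3*(-3) + C)) = 36164 - (-73 + 2/(-1*3*(-3) - 5600)) = 36164 - (-73 + 2/(-3*(-3) - 5600)) = 36164 - (-73 + 2/(9 - 5600)) = 36164 - (-73 + 2/(-5591)) = 36164 - (-73 + 2*(-1/5591)) = 36164 - (-73 - 2/5591) = 36164 - 1*(-408145/5591) = 36164 + 408145/5591 = 202601069/5591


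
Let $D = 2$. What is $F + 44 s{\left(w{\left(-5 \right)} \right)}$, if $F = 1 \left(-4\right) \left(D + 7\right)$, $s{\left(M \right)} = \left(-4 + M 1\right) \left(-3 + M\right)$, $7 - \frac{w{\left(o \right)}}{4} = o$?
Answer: $87084$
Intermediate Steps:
$w{\left(o \right)} = 28 - 4 o$
$s{\left(M \right)} = \left(-4 + M\right) \left(-3 + M\right)$
$F = -36$ ($F = 1 \left(-4\right) \left(2 + 7\right) = \left(-4\right) 9 = -36$)
$F + 44 s{\left(w{\left(-5 \right)} \right)} = -36 + 44 \left(12 + \left(28 - -20\right)^{2} - 7 \left(28 - -20\right)\right) = -36 + 44 \left(12 + \left(28 + 20\right)^{2} - 7 \left(28 + 20\right)\right) = -36 + 44 \left(12 + 48^{2} - 336\right) = -36 + 44 \left(12 + 2304 - 336\right) = -36 + 44 \cdot 1980 = -36 + 87120 = 87084$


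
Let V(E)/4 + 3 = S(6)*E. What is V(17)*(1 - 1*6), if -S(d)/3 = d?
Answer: 6180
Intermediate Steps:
S(d) = -3*d
V(E) = -12 - 72*E (V(E) = -12 + 4*((-3*6)*E) = -12 + 4*(-18*E) = -12 - 72*E)
V(17)*(1 - 1*6) = (-12 - 72*17)*(1 - 1*6) = (-12 - 1224)*(1 - 6) = -1236*(-5) = 6180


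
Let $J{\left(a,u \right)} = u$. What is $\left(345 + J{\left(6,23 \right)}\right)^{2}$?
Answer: $135424$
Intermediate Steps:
$\left(345 + J{\left(6,23 \right)}\right)^{2} = \left(345 + 23\right)^{2} = 368^{2} = 135424$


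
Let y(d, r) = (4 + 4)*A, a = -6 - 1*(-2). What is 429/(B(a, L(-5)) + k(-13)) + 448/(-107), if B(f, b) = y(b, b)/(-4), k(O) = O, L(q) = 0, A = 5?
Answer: -56207/2461 ≈ -22.839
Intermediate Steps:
a = -4 (a = -6 + 2 = -4)
y(d, r) = 40 (y(d, r) = (4 + 4)*5 = 8*5 = 40)
B(f, b) = -10 (B(f, b) = 40/(-4) = 40*(-¼) = -10)
429/(B(a, L(-5)) + k(-13)) + 448/(-107) = 429/(-10 - 13) + 448/(-107) = 429/(-23) + 448*(-1/107) = 429*(-1/23) - 448/107 = -429/23 - 448/107 = -56207/2461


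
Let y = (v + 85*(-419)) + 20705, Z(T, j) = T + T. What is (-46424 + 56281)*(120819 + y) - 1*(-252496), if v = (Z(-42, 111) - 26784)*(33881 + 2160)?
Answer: -9543977691407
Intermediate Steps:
Z(T, j) = 2*T
v = -968349588 (v = (2*(-42) - 26784)*(33881 + 2160) = (-84 - 26784)*36041 = -26868*36041 = -968349588)
y = -968364498 (y = (-968349588 + 85*(-419)) + 20705 = (-968349588 - 35615) + 20705 = -968385203 + 20705 = -968364498)
(-46424 + 56281)*(120819 + y) - 1*(-252496) = (-46424 + 56281)*(120819 - 968364498) - 1*(-252496) = 9857*(-968243679) + 252496 = -9543977943903 + 252496 = -9543977691407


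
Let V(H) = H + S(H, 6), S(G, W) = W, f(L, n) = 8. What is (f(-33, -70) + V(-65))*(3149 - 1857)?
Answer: -65892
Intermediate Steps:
V(H) = 6 + H (V(H) = H + 6 = 6 + H)
(f(-33, -70) + V(-65))*(3149 - 1857) = (8 + (6 - 65))*(3149 - 1857) = (8 - 59)*1292 = -51*1292 = -65892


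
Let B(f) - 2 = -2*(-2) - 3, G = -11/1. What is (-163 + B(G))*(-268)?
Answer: 42880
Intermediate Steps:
G = -11 (G = -11*1 = -11)
B(f) = 3 (B(f) = 2 + (-2*(-2) - 3) = 2 + (4 - 3) = 2 + 1 = 3)
(-163 + B(G))*(-268) = (-163 + 3)*(-268) = -160*(-268) = 42880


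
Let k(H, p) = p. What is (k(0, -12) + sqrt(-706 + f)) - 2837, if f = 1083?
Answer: -2849 + sqrt(377) ≈ -2829.6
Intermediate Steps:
(k(0, -12) + sqrt(-706 + f)) - 2837 = (-12 + sqrt(-706 + 1083)) - 2837 = (-12 + sqrt(377)) - 2837 = -2849 + sqrt(377)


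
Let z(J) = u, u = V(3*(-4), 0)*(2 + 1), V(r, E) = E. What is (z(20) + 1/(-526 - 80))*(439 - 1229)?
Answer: 395/303 ≈ 1.3036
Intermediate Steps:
u = 0 (u = 0*(2 + 1) = 0*3 = 0)
z(J) = 0
(z(20) + 1/(-526 - 80))*(439 - 1229) = (0 + 1/(-526 - 80))*(439 - 1229) = (0 + 1/(-606))*(-790) = (0 - 1/606)*(-790) = -1/606*(-790) = 395/303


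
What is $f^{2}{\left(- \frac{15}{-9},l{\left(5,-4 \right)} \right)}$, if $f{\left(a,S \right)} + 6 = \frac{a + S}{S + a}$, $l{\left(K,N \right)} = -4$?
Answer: $25$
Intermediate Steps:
$f{\left(a,S \right)} = -5$ ($f{\left(a,S \right)} = -6 + \frac{a + S}{S + a} = -6 + \frac{S + a}{S + a} = -6 + 1 = -5$)
$f^{2}{\left(- \frac{15}{-9},l{\left(5,-4 \right)} \right)} = \left(-5\right)^{2} = 25$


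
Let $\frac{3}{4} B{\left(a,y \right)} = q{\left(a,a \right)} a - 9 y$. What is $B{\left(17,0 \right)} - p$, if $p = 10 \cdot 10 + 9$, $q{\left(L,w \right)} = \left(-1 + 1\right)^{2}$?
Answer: $-109$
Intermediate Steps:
$q{\left(L,w \right)} = 0$ ($q{\left(L,w \right)} = 0^{2} = 0$)
$p = 109$ ($p = 100 + 9 = 109$)
$B{\left(a,y \right)} = - 12 y$ ($B{\left(a,y \right)} = \frac{4 \left(0 a - 9 y\right)}{3} = \frac{4 \left(0 - 9 y\right)}{3} = \frac{4 \left(- 9 y\right)}{3} = - 12 y$)
$B{\left(17,0 \right)} - p = \left(-12\right) 0 - 109 = 0 - 109 = -109$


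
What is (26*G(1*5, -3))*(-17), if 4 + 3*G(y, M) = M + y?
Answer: 884/3 ≈ 294.67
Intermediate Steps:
G(y, M) = -4/3 + M/3 + y/3 (G(y, M) = -4/3 + (M + y)/3 = -4/3 + (M/3 + y/3) = -4/3 + M/3 + y/3)
(26*G(1*5, -3))*(-17) = (26*(-4/3 + (⅓)*(-3) + (1*5)/3))*(-17) = (26*(-4/3 - 1 + (⅓)*5))*(-17) = (26*(-4/3 - 1 + 5/3))*(-17) = (26*(-⅔))*(-17) = -52/3*(-17) = 884/3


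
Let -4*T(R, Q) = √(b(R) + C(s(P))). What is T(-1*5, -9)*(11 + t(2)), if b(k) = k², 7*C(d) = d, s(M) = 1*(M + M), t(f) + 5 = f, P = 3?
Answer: -2*√1267/7 ≈ -10.170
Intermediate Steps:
t(f) = -5 + f
s(M) = 2*M (s(M) = 1*(2*M) = 2*M)
C(d) = d/7
T(R, Q) = -√(6/7 + R²)/4 (T(R, Q) = -√(R² + (2*3)/7)/4 = -√(R² + (⅐)*6)/4 = -√(R² + 6/7)/4 = -√(6/7 + R²)/4)
T(-1*5, -9)*(11 + t(2)) = (-√(42 + 49*(-1*5)²)/28)*(11 + (-5 + 2)) = (-√(42 + 49*(-5)²)/28)*(11 - 3) = -√(42 + 49*25)/28*8 = -√(42 + 1225)/28*8 = -√1267/28*8 = -2*√1267/7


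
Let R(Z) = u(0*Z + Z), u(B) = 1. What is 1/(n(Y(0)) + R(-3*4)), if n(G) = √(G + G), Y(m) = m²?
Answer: 1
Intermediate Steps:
n(G) = √2*√G (n(G) = √(2*G) = √2*√G)
R(Z) = 1
1/(n(Y(0)) + R(-3*4)) = 1/(√2*√(0²) + 1) = 1/(√2*√0 + 1) = 1/(√2*0 + 1) = 1/(0 + 1) = 1/1 = 1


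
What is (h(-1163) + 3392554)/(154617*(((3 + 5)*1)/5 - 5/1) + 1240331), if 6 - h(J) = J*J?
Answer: 10199955/3573166 ≈ 2.8546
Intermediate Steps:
h(J) = 6 - J² (h(J) = 6 - J*J = 6 - J²)
(h(-1163) + 3392554)/(154617*(((3 + 5)*1)/5 - 5/1) + 1240331) = ((6 - 1*(-1163)²) + 3392554)/(154617*(((3 + 5)*1)/5 - 5/1) + 1240331) = ((6 - 1*1352569) + 3392554)/(154617*((8*1)*(⅕) - 5*1) + 1240331) = ((6 - 1352569) + 3392554)/(154617*(8*(⅕) - 5) + 1240331) = (-1352563 + 3392554)/(154617*(8/5 - 5) + 1240331) = 2039991/(154617*(-17/5) + 1240331) = 2039991/(-2628489/5 + 1240331) = 2039991/(3573166/5) = 2039991*(5/3573166) = 10199955/3573166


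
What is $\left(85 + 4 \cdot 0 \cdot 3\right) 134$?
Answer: $11390$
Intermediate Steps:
$\left(85 + 4 \cdot 0 \cdot 3\right) 134 = \left(85 + 0 \cdot 3\right) 134 = \left(85 + 0\right) 134 = 85 \cdot 134 = 11390$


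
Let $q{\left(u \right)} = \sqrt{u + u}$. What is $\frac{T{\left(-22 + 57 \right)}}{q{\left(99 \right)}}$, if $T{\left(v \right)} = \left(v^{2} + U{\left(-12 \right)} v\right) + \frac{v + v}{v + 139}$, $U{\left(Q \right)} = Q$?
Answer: $\frac{3185 \sqrt{22}}{261} \approx 57.237$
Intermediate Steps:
$q{\left(u \right)} = \sqrt{2} \sqrt{u}$ ($q{\left(u \right)} = \sqrt{2 u} = \sqrt{2} \sqrt{u}$)
$T{\left(v \right)} = v^{2} - 12 v + \frac{2 v}{139 + v}$ ($T{\left(v \right)} = \left(v^{2} - 12 v\right) + \frac{v + v}{v + 139} = \left(v^{2} - 12 v\right) + \frac{2 v}{139 + v} = v^{2} - 12 v + \frac{2 v}{139 + v}$)
$\frac{T{\left(-22 + 57 \right)}}{q{\left(99 \right)}} = \frac{\left(-22 + 57\right) \frac{1}{139 + \left(-22 + 57\right)} \left(-1666 + \left(-22 + 57\right)^{2} + 127 \left(-22 + 57\right)\right)}{\sqrt{2} \sqrt{99}} = \frac{35 \frac{1}{139 + 35} \left(-1666 + 35^{2} + 127 \cdot 35\right)}{\sqrt{2} \cdot 3 \sqrt{11}} = \frac{35 \cdot \frac{1}{174} \left(-1666 + 1225 + 4445\right)}{3 \sqrt{22}} = 35 \cdot \frac{1}{174} \cdot 4004 \frac{\sqrt{22}}{66} = \frac{70070 \frac{\sqrt{22}}{66}}{87} = \frac{3185 \sqrt{22}}{261}$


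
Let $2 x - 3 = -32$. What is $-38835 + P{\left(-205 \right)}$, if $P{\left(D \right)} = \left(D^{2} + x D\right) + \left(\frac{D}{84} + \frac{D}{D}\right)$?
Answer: $\frac{517529}{84} \approx 6161.1$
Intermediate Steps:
$x = - \frac{29}{2}$ ($x = \frac{3}{2} + \frac{1}{2} \left(-32\right) = \frac{3}{2} - 16 = - \frac{29}{2} \approx -14.5$)
$P{\left(D \right)} = 1 + D^{2} - \frac{1217 D}{84}$ ($P{\left(D \right)} = \left(D^{2} - \frac{29 D}{2}\right) + \left(\frac{D}{84} + \frac{D}{D}\right) = \left(D^{2} - \frac{29 D}{2}\right) + \left(D \frac{1}{84} + 1\right) = \left(D^{2} - \frac{29 D}{2}\right) + \left(\frac{D}{84} + 1\right) = \left(D^{2} - \frac{29 D}{2}\right) + \left(1 + \frac{D}{84}\right) = 1 + D^{2} - \frac{1217 D}{84}$)
$-38835 + P{\left(-205 \right)} = -38835 + \left(1 + \left(-205\right)^{2} - - \frac{249485}{84}\right) = -38835 + \left(1 + 42025 + \frac{249485}{84}\right) = -38835 + \frac{3779669}{84} = \frac{517529}{84}$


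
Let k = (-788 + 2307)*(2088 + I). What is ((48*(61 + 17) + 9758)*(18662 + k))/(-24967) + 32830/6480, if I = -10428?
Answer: 110676909008869/16178616 ≈ 6.8409e+6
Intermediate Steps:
k = -12668460 (k = (-788 + 2307)*(2088 - 10428) = 1519*(-8340) = -12668460)
((48*(61 + 17) + 9758)*(18662 + k))/(-24967) + 32830/6480 = ((48*(61 + 17) + 9758)*(18662 - 12668460))/(-24967) + 32830/6480 = ((48*78 + 9758)*(-12649798))*(-1/24967) + 32830*(1/6480) = ((3744 + 9758)*(-12649798))*(-1/24967) + 3283/648 = (13502*(-12649798))*(-1/24967) + 3283/648 = -170797572596*(-1/24967) + 3283/648 = 170797572596/24967 + 3283/648 = 110676909008869/16178616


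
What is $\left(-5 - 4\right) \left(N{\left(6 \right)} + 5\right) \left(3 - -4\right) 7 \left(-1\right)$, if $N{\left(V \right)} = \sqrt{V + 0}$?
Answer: $2205 + 441 \sqrt{6} \approx 3285.2$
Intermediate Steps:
$N{\left(V \right)} = \sqrt{V}$
$\left(-5 - 4\right) \left(N{\left(6 \right)} + 5\right) \left(3 - -4\right) 7 \left(-1\right) = \left(-5 - 4\right) \left(\sqrt{6} + 5\right) \left(3 - -4\right) 7 \left(-1\right) = - 9 \left(5 + \sqrt{6}\right) \left(3 + 4\right) 7 \left(-1\right) = \left(-45 - 9 \sqrt{6}\right) 7 \cdot 7 \left(-1\right) = \left(-315 - 63 \sqrt{6}\right) 7 \left(-1\right) = \left(-2205 - 441 \sqrt{6}\right) \left(-1\right) = 2205 + 441 \sqrt{6}$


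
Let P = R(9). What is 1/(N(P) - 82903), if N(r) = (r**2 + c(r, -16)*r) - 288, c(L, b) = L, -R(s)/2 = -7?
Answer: -1/82799 ≈ -1.2077e-5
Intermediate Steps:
R(s) = 14 (R(s) = -2*(-7) = 14)
P = 14
N(r) = -288 + 2*r**2 (N(r) = (r**2 + r*r) - 288 = (r**2 + r**2) - 288 = 2*r**2 - 288 = -288 + 2*r**2)
1/(N(P) - 82903) = 1/((-288 + 2*14**2) - 82903) = 1/((-288 + 2*196) - 82903) = 1/((-288 + 392) - 82903) = 1/(104 - 82903) = 1/(-82799) = -1/82799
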